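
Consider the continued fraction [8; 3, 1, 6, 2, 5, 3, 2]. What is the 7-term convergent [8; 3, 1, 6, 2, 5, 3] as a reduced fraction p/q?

8333/1009

a_0 = 8: 8/1
a_1 = 3: 25/3
a_2 = 1: 33/4
a_3 = 6: 223/27
a_4 = 2: 479/58
a_5 = 5: 2618/317
a_6 = 3: 8333/1009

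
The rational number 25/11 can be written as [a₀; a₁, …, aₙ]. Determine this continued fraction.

Repeatedly divide and take the remainder:
⌊25/11⌋ = 2, remainder 3
⌊11/3⌋ = 3, remainder 2
⌊3/2⌋ = 1, remainder 1
⌊2/1⌋ = 2, remainder 0

[2; 3, 1, 2]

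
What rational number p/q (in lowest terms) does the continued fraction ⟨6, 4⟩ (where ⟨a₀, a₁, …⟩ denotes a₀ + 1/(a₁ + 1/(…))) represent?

Compute successive convergents:
a_0 = 6: 6/1
a_1 = 4: 25/4

25/4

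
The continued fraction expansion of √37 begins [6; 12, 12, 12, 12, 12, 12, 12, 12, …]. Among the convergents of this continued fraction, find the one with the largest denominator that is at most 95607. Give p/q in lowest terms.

List convergents until the denominator exceeds the bound:
a_0 = 6: 6/1  (≤ bound)
a_1 = 12: 73/12  (≤ bound)
a_2 = 12: 882/145  (≤ bound)
a_3 = 12: 10657/1752  (≤ bound)
a_4 = 12: 128766/21169  (≤ bound)
a_5 = 12: 1555849/255780  (> 95607, stop)

128766/21169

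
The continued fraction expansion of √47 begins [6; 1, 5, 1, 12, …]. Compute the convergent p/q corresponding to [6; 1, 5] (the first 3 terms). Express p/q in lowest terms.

41/6

Compute successive convergents:
a_0 = 6: 6/1
a_1 = 1: 7/1
a_2 = 5: 41/6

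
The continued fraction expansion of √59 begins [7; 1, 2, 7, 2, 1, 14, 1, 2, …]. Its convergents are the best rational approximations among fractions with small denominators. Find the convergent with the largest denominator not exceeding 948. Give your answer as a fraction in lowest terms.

List convergents until the denominator exceeds the bound:
a_0 = 7: 7/1  (≤ bound)
a_1 = 1: 8/1  (≤ bound)
a_2 = 2: 23/3  (≤ bound)
a_3 = 7: 169/22  (≤ bound)
a_4 = 2: 361/47  (≤ bound)
a_5 = 1: 530/69  (≤ bound)
a_6 = 14: 7781/1013  (> 948, stop)

530/69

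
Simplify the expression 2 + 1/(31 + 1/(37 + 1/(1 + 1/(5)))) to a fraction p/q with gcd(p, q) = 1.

14313/7043

Compute successive convergents:
a_0 = 2: 2/1
a_1 = 31: 63/31
a_2 = 37: 2333/1148
a_3 = 1: 2396/1179
a_4 = 5: 14313/7043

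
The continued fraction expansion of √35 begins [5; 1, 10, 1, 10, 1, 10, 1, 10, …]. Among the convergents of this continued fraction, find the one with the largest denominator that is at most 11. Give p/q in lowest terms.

65/11

a_0 = 5: 5/1  (≤ bound)
a_1 = 1: 6/1  (≤ bound)
a_2 = 10: 65/11  (≤ bound)
a_3 = 1: 71/12  (> 11, stop)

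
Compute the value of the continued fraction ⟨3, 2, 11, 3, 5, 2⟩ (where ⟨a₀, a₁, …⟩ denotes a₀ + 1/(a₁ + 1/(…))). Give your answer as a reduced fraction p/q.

a_0 = 3: 3/1
a_1 = 2: 7/2
a_2 = 11: 80/23
a_3 = 3: 247/71
a_4 = 5: 1315/378
a_5 = 2: 2877/827

2877/827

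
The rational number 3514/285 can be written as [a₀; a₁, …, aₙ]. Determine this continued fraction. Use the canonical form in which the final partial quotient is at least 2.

[12; 3, 31, 3]

Repeatedly divide and take the remainder:
3514 = 12·285 + 94, so a_0 = 12
285 = 3·94 + 3, so a_1 = 3
94 = 31·3 + 1, so a_2 = 31
3 = 3·1 + 0, so a_3 = 3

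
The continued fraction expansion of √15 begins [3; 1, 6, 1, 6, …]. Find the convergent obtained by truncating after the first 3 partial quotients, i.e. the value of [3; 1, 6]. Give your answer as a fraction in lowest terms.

a_0 = 3: 3/1
a_1 = 1: 4/1
a_2 = 6: 27/7

27/7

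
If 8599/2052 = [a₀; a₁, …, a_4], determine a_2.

4

8599 ÷ 2052 → quotient 4, remainder 391
2052 ÷ 391 → quotient 5, remainder 97
391 ÷ 97 → quotient 4, remainder 3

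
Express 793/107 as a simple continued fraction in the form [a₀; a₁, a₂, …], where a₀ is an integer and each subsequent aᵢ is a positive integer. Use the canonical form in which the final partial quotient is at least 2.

[7; 2, 2, 3, 6]

793 = 7·107 + 44, so a_0 = 7
107 = 2·44 + 19, so a_1 = 2
44 = 2·19 + 6, so a_2 = 2
19 = 3·6 + 1, so a_3 = 3
6 = 6·1 + 0, so a_4 = 6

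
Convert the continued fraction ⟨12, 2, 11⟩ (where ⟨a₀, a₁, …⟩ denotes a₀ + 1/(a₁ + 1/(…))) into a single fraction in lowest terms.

Collapse the nested fraction from the inside out:
Start with 11.
2 + 1/(11/1) = 2 + 1/11 = 23/11
12 + 1/(23/11) = 12 + 11/23 = 287/23

287/23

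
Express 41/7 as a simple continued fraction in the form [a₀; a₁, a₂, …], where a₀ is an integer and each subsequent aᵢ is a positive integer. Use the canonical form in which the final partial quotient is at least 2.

Run the Euclidean algorithm, recording each quotient:
⌊41/7⌋ = 5, remainder 6
⌊7/6⌋ = 1, remainder 1
⌊6/1⌋ = 6, remainder 0

[5; 1, 6]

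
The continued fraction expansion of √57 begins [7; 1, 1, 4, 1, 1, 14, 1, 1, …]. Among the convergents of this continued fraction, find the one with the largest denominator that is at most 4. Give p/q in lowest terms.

List convergents until the denominator exceeds the bound:
a_0 = 7: 7/1  (≤ bound)
a_1 = 1: 8/1  (≤ bound)
a_2 = 1: 15/2  (≤ bound)
a_3 = 4: 68/9  (> 4, stop)

15/2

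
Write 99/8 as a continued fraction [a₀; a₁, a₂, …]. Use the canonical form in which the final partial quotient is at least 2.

Run the Euclidean algorithm, recording each quotient:
⌊99/8⌋ = 12, remainder 3
⌊8/3⌋ = 2, remainder 2
⌊3/2⌋ = 1, remainder 1
⌊2/1⌋ = 2, remainder 0

[12; 2, 1, 2]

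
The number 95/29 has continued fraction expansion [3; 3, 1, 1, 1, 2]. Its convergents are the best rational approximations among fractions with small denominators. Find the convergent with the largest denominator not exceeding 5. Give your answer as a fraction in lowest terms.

13/4

a_0 = 3: 3/1  (≤ bound)
a_1 = 3: 10/3  (≤ bound)
a_2 = 1: 13/4  (≤ bound)
a_3 = 1: 23/7  (> 5, stop)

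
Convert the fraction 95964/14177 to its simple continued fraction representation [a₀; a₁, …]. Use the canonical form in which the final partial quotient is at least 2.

Run the Euclidean algorithm, recording each quotient:
⌊95964/14177⌋ = 6, remainder 10902
⌊14177/10902⌋ = 1, remainder 3275
⌊10902/3275⌋ = 3, remainder 1077
⌊3275/1077⌋ = 3, remainder 44
⌊1077/44⌋ = 24, remainder 21
⌊44/21⌋ = 2, remainder 2
⌊21/2⌋ = 10, remainder 1
⌊2/1⌋ = 2, remainder 0

[6; 1, 3, 3, 24, 2, 10, 2]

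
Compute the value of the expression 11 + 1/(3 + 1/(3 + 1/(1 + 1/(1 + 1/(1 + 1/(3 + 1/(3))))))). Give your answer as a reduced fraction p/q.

4850/429

Start with 3.
3 + 1/(3/1) = 3 + 1/3 = 10/3
1 + 1/(10/3) = 1 + 3/10 = 13/10
1 + 1/(13/10) = 1 + 10/13 = 23/13
1 + 1/(23/13) = 1 + 13/23 = 36/23
3 + 1/(36/23) = 3 + 23/36 = 131/36
3 + 1/(131/36) = 3 + 36/131 = 429/131
11 + 1/(429/131) = 11 + 131/429 = 4850/429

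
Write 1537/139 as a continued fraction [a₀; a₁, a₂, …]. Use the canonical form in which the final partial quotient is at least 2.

[11; 17, 2, 1, 2]

1537 ÷ 139 → quotient 11, remainder 8
139 ÷ 8 → quotient 17, remainder 3
8 ÷ 3 → quotient 2, remainder 2
3 ÷ 2 → quotient 1, remainder 1
2 ÷ 1 → quotient 2, remainder 0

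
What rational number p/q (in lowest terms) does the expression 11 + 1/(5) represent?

Start with 5.
11 + 1/(5/1) = 11 + 1/5 = 56/5

56/5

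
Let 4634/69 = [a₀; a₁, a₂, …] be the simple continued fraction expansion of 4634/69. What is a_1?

4634 ÷ 69 → quotient 67, remainder 11
69 ÷ 11 → quotient 6, remainder 3

6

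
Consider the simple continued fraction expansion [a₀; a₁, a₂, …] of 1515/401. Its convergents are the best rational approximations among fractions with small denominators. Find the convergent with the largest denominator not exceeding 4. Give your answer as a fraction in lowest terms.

List convergents until the denominator exceeds the bound:
a_0 = 3: 3/1  (≤ bound)
a_1 = 1: 4/1  (≤ bound)
a_2 = 3: 15/4  (≤ bound)
a_3 = 1: 19/5  (> 4, stop)

15/4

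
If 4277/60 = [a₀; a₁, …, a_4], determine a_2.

4277 = 71·60 + 17, so a_0 = 71
60 = 3·17 + 9, so a_1 = 3
17 = 1·9 + 8, so a_2 = 1

1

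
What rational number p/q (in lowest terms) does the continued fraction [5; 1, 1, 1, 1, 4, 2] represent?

286/51

Start with 2.
4 + 1/(2/1) = 4 + 1/2 = 9/2
1 + 1/(9/2) = 1 + 2/9 = 11/9
1 + 1/(11/9) = 1 + 9/11 = 20/11
1 + 1/(20/11) = 1 + 11/20 = 31/20
1 + 1/(31/20) = 1 + 20/31 = 51/31
5 + 1/(51/31) = 5 + 31/51 = 286/51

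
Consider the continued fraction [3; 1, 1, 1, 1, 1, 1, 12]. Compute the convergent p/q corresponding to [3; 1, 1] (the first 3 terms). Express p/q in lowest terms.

7/2

Start with 1.
1 + 1/(1/1) = 1 + 1/1 = 2/1
3 + 1/(2/1) = 3 + 1/2 = 7/2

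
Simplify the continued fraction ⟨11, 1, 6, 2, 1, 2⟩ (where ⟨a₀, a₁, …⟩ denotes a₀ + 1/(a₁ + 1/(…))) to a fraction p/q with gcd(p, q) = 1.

Start with 2.
1 + 1/(2/1) = 1 + 1/2 = 3/2
2 + 1/(3/2) = 2 + 2/3 = 8/3
6 + 1/(8/3) = 6 + 3/8 = 51/8
1 + 1/(51/8) = 1 + 8/51 = 59/51
11 + 1/(59/51) = 11 + 51/59 = 700/59

700/59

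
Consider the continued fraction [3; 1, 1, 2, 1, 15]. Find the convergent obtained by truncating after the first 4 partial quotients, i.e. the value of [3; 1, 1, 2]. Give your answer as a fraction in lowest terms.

Start with 2.
1 + 1/(2/1) = 1 + 1/2 = 3/2
1 + 1/(3/2) = 1 + 2/3 = 5/3
3 + 1/(5/3) = 3 + 3/5 = 18/5

18/5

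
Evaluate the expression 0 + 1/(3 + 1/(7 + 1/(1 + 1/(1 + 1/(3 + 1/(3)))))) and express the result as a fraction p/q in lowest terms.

Work from the innermost term outward:
Start with 3.
3 + 1/(3/1) = 3 + 1/3 = 10/3
1 + 1/(10/3) = 1 + 3/10 = 13/10
1 + 1/(13/10) = 1 + 10/13 = 23/13
7 + 1/(23/13) = 7 + 13/23 = 174/23
3 + 1/(174/23) = 3 + 23/174 = 545/174
0 + 1/(545/174) = 0 + 174/545 = 174/545

174/545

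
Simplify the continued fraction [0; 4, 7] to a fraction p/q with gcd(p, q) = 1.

7/29

Compute successive convergents:
a_0 = 0: 0/1
a_1 = 4: 1/4
a_2 = 7: 7/29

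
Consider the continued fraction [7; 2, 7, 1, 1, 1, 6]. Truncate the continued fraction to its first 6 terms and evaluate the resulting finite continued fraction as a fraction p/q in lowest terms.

Start with 1.
1 + 1/(1/1) = 1 + 1/1 = 2/1
1 + 1/(2/1) = 1 + 1/2 = 3/2
7 + 1/(3/2) = 7 + 2/3 = 23/3
2 + 1/(23/3) = 2 + 3/23 = 49/23
7 + 1/(49/23) = 7 + 23/49 = 366/49

366/49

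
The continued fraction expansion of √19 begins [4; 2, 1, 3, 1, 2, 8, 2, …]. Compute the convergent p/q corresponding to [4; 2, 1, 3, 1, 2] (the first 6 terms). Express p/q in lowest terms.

a_0 = 4: 4/1
a_1 = 2: 9/2
a_2 = 1: 13/3
a_3 = 3: 48/11
a_4 = 1: 61/14
a_5 = 2: 170/39

170/39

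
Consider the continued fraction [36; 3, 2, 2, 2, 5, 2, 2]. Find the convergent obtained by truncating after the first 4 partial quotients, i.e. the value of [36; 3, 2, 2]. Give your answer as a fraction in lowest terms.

617/17

Compute successive convergents:
a_0 = 36: 36/1
a_1 = 3: 109/3
a_2 = 2: 254/7
a_3 = 2: 617/17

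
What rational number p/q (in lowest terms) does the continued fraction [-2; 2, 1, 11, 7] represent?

Start with 7.
11 + 1/(7/1) = 11 + 1/7 = 78/7
1 + 1/(78/7) = 1 + 7/78 = 85/78
2 + 1/(85/78) = 2 + 78/85 = 248/85
-2 + 1/(248/85) = -2 + 85/248 = -411/248

-411/248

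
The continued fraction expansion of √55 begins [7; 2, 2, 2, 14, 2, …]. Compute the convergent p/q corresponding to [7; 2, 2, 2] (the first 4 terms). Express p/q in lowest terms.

Compute successive convergents:
a_0 = 7: 7/1
a_1 = 2: 15/2
a_2 = 2: 37/5
a_3 = 2: 89/12

89/12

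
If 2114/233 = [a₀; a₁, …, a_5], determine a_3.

⌊2114/233⌋ = 9, remainder 17
⌊233/17⌋ = 13, remainder 12
⌊17/12⌋ = 1, remainder 5
⌊12/5⌋ = 2, remainder 2

2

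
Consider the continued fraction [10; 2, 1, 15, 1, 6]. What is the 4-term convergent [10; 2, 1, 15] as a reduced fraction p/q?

486/47

Compute successive convergents:
a_0 = 10: 10/1
a_1 = 2: 21/2
a_2 = 1: 31/3
a_3 = 15: 486/47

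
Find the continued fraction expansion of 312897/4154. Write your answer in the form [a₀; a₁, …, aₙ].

[75; 3, 11, 1, 11, 1, 1, 4]

312897 = 75·4154 + 1347, so a_0 = 75
4154 = 3·1347 + 113, so a_1 = 3
1347 = 11·113 + 104, so a_2 = 11
113 = 1·104 + 9, so a_3 = 1
104 = 11·9 + 5, so a_4 = 11
9 = 1·5 + 4, so a_5 = 1
5 = 1·4 + 1, so a_6 = 1
4 = 4·1 + 0, so a_7 = 4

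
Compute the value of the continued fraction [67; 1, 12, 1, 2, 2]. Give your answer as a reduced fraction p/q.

a_0 = 67: 67/1
a_1 = 1: 68/1
a_2 = 12: 883/13
a_3 = 1: 951/14
a_4 = 2: 2785/41
a_5 = 2: 6521/96

6521/96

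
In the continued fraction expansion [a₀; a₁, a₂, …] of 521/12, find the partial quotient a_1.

2

521 ÷ 12 → quotient 43, remainder 5
12 ÷ 5 → quotient 2, remainder 2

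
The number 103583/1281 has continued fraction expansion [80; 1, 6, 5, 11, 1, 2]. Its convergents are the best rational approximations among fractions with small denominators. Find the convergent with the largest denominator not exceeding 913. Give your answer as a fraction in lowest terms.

35498/439

a_0 = 80: 80/1  (≤ bound)
a_1 = 1: 81/1  (≤ bound)
a_2 = 6: 566/7  (≤ bound)
a_3 = 5: 2911/36  (≤ bound)
a_4 = 11: 32587/403  (≤ bound)
a_5 = 1: 35498/439  (≤ bound)
a_6 = 2: 103583/1281  (> 913, stop)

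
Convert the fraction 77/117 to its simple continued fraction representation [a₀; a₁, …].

77 = 0·117 + 77, so a_0 = 0
117 = 1·77 + 40, so a_1 = 1
77 = 1·40 + 37, so a_2 = 1
40 = 1·37 + 3, so a_3 = 1
37 = 12·3 + 1, so a_4 = 12
3 = 3·1 + 0, so a_5 = 3

[0; 1, 1, 1, 12, 3]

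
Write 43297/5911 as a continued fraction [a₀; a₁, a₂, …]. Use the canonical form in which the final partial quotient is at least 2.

Apply division with remainder until the remainder is 0:
43297 = 7·5911 + 1920, so a_0 = 7
5911 = 3·1920 + 151, so a_1 = 3
1920 = 12·151 + 108, so a_2 = 12
151 = 1·108 + 43, so a_3 = 1
108 = 2·43 + 22, so a_4 = 2
43 = 1·22 + 21, so a_5 = 1
22 = 1·21 + 1, so a_6 = 1
21 = 21·1 + 0, so a_7 = 21

[7; 3, 12, 1, 2, 1, 1, 21]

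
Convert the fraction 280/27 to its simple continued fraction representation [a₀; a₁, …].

Run the Euclidean algorithm, recording each quotient:
⌊280/27⌋ = 10, remainder 10
⌊27/10⌋ = 2, remainder 7
⌊10/7⌋ = 1, remainder 3
⌊7/3⌋ = 2, remainder 1
⌊3/1⌋ = 3, remainder 0

[10; 2, 1, 2, 3]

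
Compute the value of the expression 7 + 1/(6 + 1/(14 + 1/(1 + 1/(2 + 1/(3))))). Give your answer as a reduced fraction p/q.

6391/892

a_0 = 7: 7/1
a_1 = 6: 43/6
a_2 = 14: 609/85
a_3 = 1: 652/91
a_4 = 2: 1913/267
a_5 = 3: 6391/892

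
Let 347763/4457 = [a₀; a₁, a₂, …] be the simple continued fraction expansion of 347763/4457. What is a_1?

38

Apply division with remainder until the remainder is 0:
347763 = 78·4457 + 117, so a_0 = 78
4457 = 38·117 + 11, so a_1 = 38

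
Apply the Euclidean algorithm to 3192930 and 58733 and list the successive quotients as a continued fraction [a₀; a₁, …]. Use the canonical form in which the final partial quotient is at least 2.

[54; 2, 1, 3, 51, 14, 1, 6]

3192930 ÷ 58733 → quotient 54, remainder 21348
58733 ÷ 21348 → quotient 2, remainder 16037
21348 ÷ 16037 → quotient 1, remainder 5311
16037 ÷ 5311 → quotient 3, remainder 104
5311 ÷ 104 → quotient 51, remainder 7
104 ÷ 7 → quotient 14, remainder 6
7 ÷ 6 → quotient 1, remainder 1
6 ÷ 1 → quotient 6, remainder 0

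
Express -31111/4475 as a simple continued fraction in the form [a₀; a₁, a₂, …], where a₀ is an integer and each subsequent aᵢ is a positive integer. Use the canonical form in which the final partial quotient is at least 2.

[-7; 20, 1, 10, 3, 1, 4]

⌊-31111/4475⌋ = -7, remainder 214
⌊4475/214⌋ = 20, remainder 195
⌊214/195⌋ = 1, remainder 19
⌊195/19⌋ = 10, remainder 5
⌊19/5⌋ = 3, remainder 4
⌊5/4⌋ = 1, remainder 1
⌊4/1⌋ = 4, remainder 0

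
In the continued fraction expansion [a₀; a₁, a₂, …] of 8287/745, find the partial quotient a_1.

8

8287 ÷ 745 → quotient 11, remainder 92
745 ÷ 92 → quotient 8, remainder 9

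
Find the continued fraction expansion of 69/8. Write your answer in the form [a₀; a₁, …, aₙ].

[8; 1, 1, 1, 2]

Repeatedly divide and take the remainder:
69 ÷ 8 → quotient 8, remainder 5
8 ÷ 5 → quotient 1, remainder 3
5 ÷ 3 → quotient 1, remainder 2
3 ÷ 2 → quotient 1, remainder 1
2 ÷ 1 → quotient 2, remainder 0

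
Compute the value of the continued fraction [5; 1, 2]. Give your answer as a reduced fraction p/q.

Start with 2.
1 + 1/(2/1) = 1 + 1/2 = 3/2
5 + 1/(3/2) = 5 + 2/3 = 17/3

17/3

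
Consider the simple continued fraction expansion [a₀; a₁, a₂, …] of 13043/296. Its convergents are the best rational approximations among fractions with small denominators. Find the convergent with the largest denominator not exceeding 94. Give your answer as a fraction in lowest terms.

3437/78

List convergents until the denominator exceeds the bound:
a_0 = 44: 44/1  (≤ bound)
a_1 = 15: 661/15  (≤ bound)
a_2 = 1: 705/16  (≤ bound)
a_3 = 1: 1366/31  (≤ bound)
a_4 = 2: 3437/78  (≤ bound)
a_5 = 1: 4803/109  (> 94, stop)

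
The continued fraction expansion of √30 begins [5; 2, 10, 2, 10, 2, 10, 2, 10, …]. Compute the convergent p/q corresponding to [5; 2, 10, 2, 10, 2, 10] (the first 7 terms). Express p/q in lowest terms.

a_0 = 5: 5/1
a_1 = 2: 11/2
a_2 = 10: 115/21
a_3 = 2: 241/44
a_4 = 10: 2525/461
a_5 = 2: 5291/966
a_6 = 10: 55435/10121

55435/10121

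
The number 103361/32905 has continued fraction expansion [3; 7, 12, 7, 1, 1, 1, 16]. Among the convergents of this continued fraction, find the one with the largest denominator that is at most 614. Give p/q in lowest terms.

1891/602

a_0 = 3: 3/1  (≤ bound)
a_1 = 7: 22/7  (≤ bound)
a_2 = 12: 267/85  (≤ bound)
a_3 = 7: 1891/602  (≤ bound)
a_4 = 1: 2158/687  (> 614, stop)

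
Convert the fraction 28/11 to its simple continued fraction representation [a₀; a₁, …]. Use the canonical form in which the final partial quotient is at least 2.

[2; 1, 1, 5]

Apply division with remainder until the remainder is 0:
⌊28/11⌋ = 2, remainder 6
⌊11/6⌋ = 1, remainder 5
⌊6/5⌋ = 1, remainder 1
⌊5/1⌋ = 5, remainder 0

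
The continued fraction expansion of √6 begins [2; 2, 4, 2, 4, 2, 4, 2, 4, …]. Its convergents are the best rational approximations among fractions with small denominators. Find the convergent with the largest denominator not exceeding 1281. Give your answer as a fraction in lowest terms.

2158/881

a_0 = 2: 2/1  (≤ bound)
a_1 = 2: 5/2  (≤ bound)
a_2 = 4: 22/9  (≤ bound)
a_3 = 2: 49/20  (≤ bound)
a_4 = 4: 218/89  (≤ bound)
a_5 = 2: 485/198  (≤ bound)
a_6 = 4: 2158/881  (≤ bound)
a_7 = 2: 4801/1960  (> 1281, stop)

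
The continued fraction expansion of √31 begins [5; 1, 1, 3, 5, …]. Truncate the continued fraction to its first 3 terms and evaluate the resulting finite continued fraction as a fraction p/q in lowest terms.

11/2

Start with 1.
1 + 1/(1/1) = 1 + 1/1 = 2/1
5 + 1/(2/1) = 5 + 1/2 = 11/2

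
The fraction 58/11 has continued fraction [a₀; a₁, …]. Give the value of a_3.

58 = 5·11 + 3, so a_0 = 5
11 = 3·3 + 2, so a_1 = 3
3 = 1·2 + 1, so a_2 = 1
2 = 2·1 + 0, so a_3 = 2

2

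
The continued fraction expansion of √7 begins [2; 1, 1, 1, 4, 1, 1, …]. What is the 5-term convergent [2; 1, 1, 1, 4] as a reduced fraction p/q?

Build up convergents one term at a time:
a_0 = 2: 2/1
a_1 = 1: 3/1
a_2 = 1: 5/2
a_3 = 1: 8/3
a_4 = 4: 37/14

37/14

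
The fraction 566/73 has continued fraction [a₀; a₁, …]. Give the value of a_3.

Run the Euclidean algorithm, recording each quotient:
⌊566/73⌋ = 7, remainder 55
⌊73/55⌋ = 1, remainder 18
⌊55/18⌋ = 3, remainder 1
⌊18/1⌋ = 18, remainder 0

18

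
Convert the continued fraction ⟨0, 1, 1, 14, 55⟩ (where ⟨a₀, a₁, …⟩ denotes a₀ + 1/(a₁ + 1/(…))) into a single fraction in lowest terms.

826/1597

Build up convergents one term at a time:
a_0 = 0: 0/1
a_1 = 1: 1/1
a_2 = 1: 1/2
a_3 = 14: 15/29
a_4 = 55: 826/1597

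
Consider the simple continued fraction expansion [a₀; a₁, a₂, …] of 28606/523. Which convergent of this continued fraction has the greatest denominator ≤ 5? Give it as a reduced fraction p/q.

a_0 = 54: 54/1  (≤ bound)
a_1 = 1: 55/1  (≤ bound)
a_2 = 2: 164/3  (≤ bound)
a_3 = 3: 547/10  (> 5, stop)

164/3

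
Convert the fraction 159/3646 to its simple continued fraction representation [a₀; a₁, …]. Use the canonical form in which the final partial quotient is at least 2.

⌊159/3646⌋ = 0, remainder 159
⌊3646/159⌋ = 22, remainder 148
⌊159/148⌋ = 1, remainder 11
⌊148/11⌋ = 13, remainder 5
⌊11/5⌋ = 2, remainder 1
⌊5/1⌋ = 5, remainder 0

[0; 22, 1, 13, 2, 5]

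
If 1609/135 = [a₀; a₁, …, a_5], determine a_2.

1609 = 11·135 + 124, so a_0 = 11
135 = 1·124 + 11, so a_1 = 1
124 = 11·11 + 3, so a_2 = 11

11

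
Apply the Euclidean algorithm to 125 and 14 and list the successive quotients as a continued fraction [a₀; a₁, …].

[8; 1, 13]

125 ÷ 14 → quotient 8, remainder 13
14 ÷ 13 → quotient 1, remainder 1
13 ÷ 1 → quotient 13, remainder 0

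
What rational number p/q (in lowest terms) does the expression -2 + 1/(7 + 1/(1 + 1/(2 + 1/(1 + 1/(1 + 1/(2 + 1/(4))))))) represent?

-1141/610

Start with 4.
2 + 1/(4/1) = 2 + 1/4 = 9/4
1 + 1/(9/4) = 1 + 4/9 = 13/9
1 + 1/(13/9) = 1 + 9/13 = 22/13
2 + 1/(22/13) = 2 + 13/22 = 57/22
1 + 1/(57/22) = 1 + 22/57 = 79/57
7 + 1/(79/57) = 7 + 57/79 = 610/79
-2 + 1/(610/79) = -2 + 79/610 = -1141/610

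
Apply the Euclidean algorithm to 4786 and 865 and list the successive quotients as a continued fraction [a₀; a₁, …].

⌊4786/865⌋ = 5, remainder 461
⌊865/461⌋ = 1, remainder 404
⌊461/404⌋ = 1, remainder 57
⌊404/57⌋ = 7, remainder 5
⌊57/5⌋ = 11, remainder 2
⌊5/2⌋ = 2, remainder 1
⌊2/1⌋ = 2, remainder 0

[5; 1, 1, 7, 11, 2, 2]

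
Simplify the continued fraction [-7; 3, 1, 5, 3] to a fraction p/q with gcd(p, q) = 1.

-492/73

a_0 = -7: -7/1
a_1 = 3: -20/3
a_2 = 1: -27/4
a_3 = 5: -155/23
a_4 = 3: -492/73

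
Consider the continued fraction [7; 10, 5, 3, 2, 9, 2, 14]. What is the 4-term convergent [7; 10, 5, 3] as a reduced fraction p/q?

Start with 3.
5 + 1/(3/1) = 5 + 1/3 = 16/3
10 + 1/(16/3) = 10 + 3/16 = 163/16
7 + 1/(163/16) = 7 + 16/163 = 1157/163

1157/163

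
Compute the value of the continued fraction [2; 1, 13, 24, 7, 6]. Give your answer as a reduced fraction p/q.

42687/14575

Work from the innermost term outward:
Start with 6.
7 + 1/(6/1) = 7 + 1/6 = 43/6
24 + 1/(43/6) = 24 + 6/43 = 1038/43
13 + 1/(1038/43) = 13 + 43/1038 = 13537/1038
1 + 1/(13537/1038) = 1 + 1038/13537 = 14575/13537
2 + 1/(14575/13537) = 2 + 13537/14575 = 42687/14575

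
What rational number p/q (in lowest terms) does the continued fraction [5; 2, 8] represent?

Collapse the nested fraction from the inside out:
Start with 8.
2 + 1/(8/1) = 2 + 1/8 = 17/8
5 + 1/(17/8) = 5 + 8/17 = 93/17

93/17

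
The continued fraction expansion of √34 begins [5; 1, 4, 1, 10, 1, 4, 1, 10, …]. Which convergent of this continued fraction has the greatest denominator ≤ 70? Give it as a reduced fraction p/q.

a_0 = 5: 5/1  (≤ bound)
a_1 = 1: 6/1  (≤ bound)
a_2 = 4: 29/5  (≤ bound)
a_3 = 1: 35/6  (≤ bound)
a_4 = 10: 379/65  (≤ bound)
a_5 = 1: 414/71  (> 70, stop)

379/65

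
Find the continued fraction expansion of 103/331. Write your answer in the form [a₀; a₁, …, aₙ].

[0; 3, 4, 1, 2, 7]

Run the Euclidean algorithm, recording each quotient:
103 ÷ 331 → quotient 0, remainder 103
331 ÷ 103 → quotient 3, remainder 22
103 ÷ 22 → quotient 4, remainder 15
22 ÷ 15 → quotient 1, remainder 7
15 ÷ 7 → quotient 2, remainder 1
7 ÷ 1 → quotient 7, remainder 0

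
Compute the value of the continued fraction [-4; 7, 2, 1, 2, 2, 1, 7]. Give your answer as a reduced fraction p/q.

Start with 7.
1 + 1/(7/1) = 1 + 1/7 = 8/7
2 + 1/(8/7) = 2 + 7/8 = 23/8
2 + 1/(23/8) = 2 + 8/23 = 54/23
1 + 1/(54/23) = 1 + 23/54 = 77/54
2 + 1/(77/54) = 2 + 54/77 = 208/77
7 + 1/(208/77) = 7 + 77/208 = 1533/208
-4 + 1/(1533/208) = -4 + 208/1533 = -5924/1533

-5924/1533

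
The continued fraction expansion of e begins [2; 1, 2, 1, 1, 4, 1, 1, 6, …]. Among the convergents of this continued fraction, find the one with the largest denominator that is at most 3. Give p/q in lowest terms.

a_0 = 2: 2/1  (≤ bound)
a_1 = 1: 3/1  (≤ bound)
a_2 = 2: 8/3  (≤ bound)
a_3 = 1: 11/4  (> 3, stop)

8/3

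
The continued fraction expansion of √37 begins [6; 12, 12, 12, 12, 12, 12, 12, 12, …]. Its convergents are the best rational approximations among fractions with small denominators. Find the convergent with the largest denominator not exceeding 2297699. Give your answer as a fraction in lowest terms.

1555849/255780

List convergents until the denominator exceeds the bound:
a_0 = 6: 6/1  (≤ bound)
a_1 = 12: 73/12  (≤ bound)
a_2 = 12: 882/145  (≤ bound)
a_3 = 12: 10657/1752  (≤ bound)
a_4 = 12: 128766/21169  (≤ bound)
a_5 = 12: 1555849/255780  (≤ bound)
a_6 = 12: 18798954/3090529  (> 2297699, stop)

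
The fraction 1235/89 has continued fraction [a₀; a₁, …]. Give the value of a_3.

Run the Euclidean algorithm, recording each quotient:
1235 = 13·89 + 78, so a_0 = 13
89 = 1·78 + 11, so a_1 = 1
78 = 7·11 + 1, so a_2 = 7
11 = 11·1 + 0, so a_3 = 11

11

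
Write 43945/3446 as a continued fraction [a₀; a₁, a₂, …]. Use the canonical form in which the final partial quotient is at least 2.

[12; 1, 3, 25, 11, 3]

⌊43945/3446⌋ = 12, remainder 2593
⌊3446/2593⌋ = 1, remainder 853
⌊2593/853⌋ = 3, remainder 34
⌊853/34⌋ = 25, remainder 3
⌊34/3⌋ = 11, remainder 1
⌊3/1⌋ = 3, remainder 0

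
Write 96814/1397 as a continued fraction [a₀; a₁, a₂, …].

Repeatedly divide and take the remainder:
96814 = 69·1397 + 421, so a_0 = 69
1397 = 3·421 + 134, so a_1 = 3
421 = 3·134 + 19, so a_2 = 3
134 = 7·19 + 1, so a_3 = 7
19 = 19·1 + 0, so a_4 = 19

[69; 3, 3, 7, 19]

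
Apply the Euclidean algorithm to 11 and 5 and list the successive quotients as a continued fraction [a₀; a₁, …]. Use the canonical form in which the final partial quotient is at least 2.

[2; 5]

11 ÷ 5 → quotient 2, remainder 1
5 ÷ 1 → quotient 5, remainder 0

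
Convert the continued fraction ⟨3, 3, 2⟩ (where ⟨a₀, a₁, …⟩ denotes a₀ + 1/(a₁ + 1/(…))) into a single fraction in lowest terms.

Work from the innermost term outward:
Start with 2.
3 + 1/(2/1) = 3 + 1/2 = 7/2
3 + 1/(7/2) = 3 + 2/7 = 23/7

23/7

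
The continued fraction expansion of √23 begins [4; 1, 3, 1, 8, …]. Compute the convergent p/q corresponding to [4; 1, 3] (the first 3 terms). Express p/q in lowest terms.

Start with 3.
1 + 1/(3/1) = 1 + 1/3 = 4/3
4 + 1/(4/3) = 4 + 3/4 = 19/4

19/4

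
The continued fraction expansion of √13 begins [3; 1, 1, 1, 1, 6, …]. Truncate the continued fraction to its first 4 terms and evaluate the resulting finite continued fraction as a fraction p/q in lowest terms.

11/3

Work from the innermost term outward:
Start with 1.
1 + 1/(1/1) = 1 + 1/1 = 2/1
1 + 1/(2/1) = 1 + 1/2 = 3/2
3 + 1/(3/2) = 3 + 2/3 = 11/3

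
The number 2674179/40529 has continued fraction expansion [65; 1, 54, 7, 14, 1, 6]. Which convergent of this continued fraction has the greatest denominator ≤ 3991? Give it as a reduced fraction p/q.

25469/386

List convergents until the denominator exceeds the bound:
a_0 = 65: 65/1  (≤ bound)
a_1 = 1: 66/1  (≤ bound)
a_2 = 54: 3629/55  (≤ bound)
a_3 = 7: 25469/386  (≤ bound)
a_4 = 14: 360195/5459  (> 3991, stop)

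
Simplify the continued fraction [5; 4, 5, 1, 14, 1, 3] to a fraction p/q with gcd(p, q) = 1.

8169/1559

a_0 = 5: 5/1
a_1 = 4: 21/4
a_2 = 5: 110/21
a_3 = 1: 131/25
a_4 = 14: 1944/371
a_5 = 1: 2075/396
a_6 = 3: 8169/1559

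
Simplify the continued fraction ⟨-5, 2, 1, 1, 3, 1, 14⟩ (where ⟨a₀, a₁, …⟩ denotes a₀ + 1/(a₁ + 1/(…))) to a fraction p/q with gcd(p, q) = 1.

-1567/340

Build up convergents one term at a time:
a_0 = -5: -5/1
a_1 = 2: -9/2
a_2 = 1: -14/3
a_3 = 1: -23/5
a_4 = 3: -83/18
a_5 = 1: -106/23
a_6 = 14: -1567/340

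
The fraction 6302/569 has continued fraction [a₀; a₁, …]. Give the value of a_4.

Apply division with remainder until the remainder is 0:
6302 ÷ 569 → quotient 11, remainder 43
569 ÷ 43 → quotient 13, remainder 10
43 ÷ 10 → quotient 4, remainder 3
10 ÷ 3 → quotient 3, remainder 1
3 ÷ 1 → quotient 3, remainder 0

3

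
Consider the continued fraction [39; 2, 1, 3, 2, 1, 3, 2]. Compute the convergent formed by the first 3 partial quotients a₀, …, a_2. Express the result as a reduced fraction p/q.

Use the convergent recurrence hₖ = aₖ·hₖ₋₁ + hₖ₋₂ (and likewise for the denominators kₖ):
a_0 = 39: 39/1
a_1 = 2: 79/2
a_2 = 1: 118/3

118/3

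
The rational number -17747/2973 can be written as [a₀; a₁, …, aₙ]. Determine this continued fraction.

⌊-17747/2973⌋ = -6, remainder 91
⌊2973/91⌋ = 32, remainder 61
⌊91/61⌋ = 1, remainder 30
⌊61/30⌋ = 2, remainder 1
⌊30/1⌋ = 30, remainder 0

[-6; 32, 1, 2, 30]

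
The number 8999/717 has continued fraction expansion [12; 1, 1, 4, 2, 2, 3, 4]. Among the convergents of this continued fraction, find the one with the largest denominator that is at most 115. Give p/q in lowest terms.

List convergents until the denominator exceeds the bound:
a_0 = 12: 12/1  (≤ bound)
a_1 = 1: 13/1  (≤ bound)
a_2 = 1: 25/2  (≤ bound)
a_3 = 4: 113/9  (≤ bound)
a_4 = 2: 251/20  (≤ bound)
a_5 = 2: 615/49  (≤ bound)
a_6 = 3: 2096/167  (> 115, stop)

615/49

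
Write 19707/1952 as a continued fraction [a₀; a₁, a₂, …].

Repeatedly divide and take the remainder:
19707 = 10·1952 + 187, so a_0 = 10
1952 = 10·187 + 82, so a_1 = 10
187 = 2·82 + 23, so a_2 = 2
82 = 3·23 + 13, so a_3 = 3
23 = 1·13 + 10, so a_4 = 1
13 = 1·10 + 3, so a_5 = 1
10 = 3·3 + 1, so a_6 = 3
3 = 3·1 + 0, so a_7 = 3

[10; 10, 2, 3, 1, 1, 3, 3]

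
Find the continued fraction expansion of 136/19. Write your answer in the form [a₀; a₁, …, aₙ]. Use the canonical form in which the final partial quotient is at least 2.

⌊136/19⌋ = 7, remainder 3
⌊19/3⌋ = 6, remainder 1
⌊3/1⌋ = 3, remainder 0

[7; 6, 3]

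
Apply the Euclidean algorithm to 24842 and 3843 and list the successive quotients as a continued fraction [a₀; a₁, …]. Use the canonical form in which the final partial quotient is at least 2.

[6; 2, 6, 2, 19, 7]

24842 = 6·3843 + 1784, so a_0 = 6
3843 = 2·1784 + 275, so a_1 = 2
1784 = 6·275 + 134, so a_2 = 6
275 = 2·134 + 7, so a_3 = 2
134 = 19·7 + 1, so a_4 = 19
7 = 7·1 + 0, so a_5 = 7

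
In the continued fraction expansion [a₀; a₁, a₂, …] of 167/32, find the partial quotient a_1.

4

⌊167/32⌋ = 5, remainder 7
⌊32/7⌋ = 4, remainder 4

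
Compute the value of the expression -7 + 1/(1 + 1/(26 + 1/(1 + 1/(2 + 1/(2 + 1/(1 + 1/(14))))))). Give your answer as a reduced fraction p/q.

Start with 14.
1 + 1/(14/1) = 1 + 1/14 = 15/14
2 + 1/(15/14) = 2 + 14/15 = 44/15
2 + 1/(44/15) = 2 + 15/44 = 103/44
1 + 1/(103/44) = 1 + 44/103 = 147/103
26 + 1/(147/103) = 26 + 103/147 = 3925/147
1 + 1/(3925/147) = 1 + 147/3925 = 4072/3925
-7 + 1/(4072/3925) = -7 + 3925/4072 = -24579/4072

-24579/4072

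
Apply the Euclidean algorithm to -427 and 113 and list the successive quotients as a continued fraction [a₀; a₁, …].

[-4; 4, 1, 1, 12]

-427 ÷ 113 → quotient -4, remainder 25
113 ÷ 25 → quotient 4, remainder 13
25 ÷ 13 → quotient 1, remainder 12
13 ÷ 12 → quotient 1, remainder 1
12 ÷ 1 → quotient 12, remainder 0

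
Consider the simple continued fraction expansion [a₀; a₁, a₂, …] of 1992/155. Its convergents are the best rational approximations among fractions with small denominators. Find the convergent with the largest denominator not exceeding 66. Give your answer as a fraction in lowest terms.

347/27

a_0 = 12: 12/1  (≤ bound)
a_1 = 1: 13/1  (≤ bound)
a_2 = 5: 77/6  (≤ bound)
a_3 = 1: 90/7  (≤ bound)
a_4 = 2: 257/20  (≤ bound)
a_5 = 1: 347/27  (≤ bound)
a_6 = 5: 1992/155  (> 66, stop)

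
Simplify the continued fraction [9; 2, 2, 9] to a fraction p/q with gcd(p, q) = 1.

442/47

Compute successive convergents:
a_0 = 9: 9/1
a_1 = 2: 19/2
a_2 = 2: 47/5
a_3 = 9: 442/47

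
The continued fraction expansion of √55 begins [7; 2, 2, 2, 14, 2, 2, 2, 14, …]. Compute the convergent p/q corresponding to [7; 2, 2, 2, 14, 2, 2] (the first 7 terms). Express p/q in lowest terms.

Start with 2.
2 + 1/(2/1) = 2 + 1/2 = 5/2
14 + 1/(5/2) = 14 + 2/5 = 72/5
2 + 1/(72/5) = 2 + 5/72 = 149/72
2 + 1/(149/72) = 2 + 72/149 = 370/149
2 + 1/(370/149) = 2 + 149/370 = 889/370
7 + 1/(889/370) = 7 + 370/889 = 6593/889

6593/889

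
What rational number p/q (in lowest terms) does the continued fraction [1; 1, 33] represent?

67/34

Start with 33.
1 + 1/(33/1) = 1 + 1/33 = 34/33
1 + 1/(34/33) = 1 + 33/34 = 67/34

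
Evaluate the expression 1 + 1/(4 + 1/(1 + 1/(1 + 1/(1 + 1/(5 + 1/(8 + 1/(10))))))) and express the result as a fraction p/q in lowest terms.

7946/6539

Compute successive convergents:
a_0 = 1: 1/1
a_1 = 4: 5/4
a_2 = 1: 6/5
a_3 = 1: 11/9
a_4 = 1: 17/14
a_5 = 5: 96/79
a_6 = 8: 785/646
a_7 = 10: 7946/6539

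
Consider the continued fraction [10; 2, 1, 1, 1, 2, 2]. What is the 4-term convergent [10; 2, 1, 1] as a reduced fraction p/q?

a_0 = 10: 10/1
a_1 = 2: 21/2
a_2 = 1: 31/3
a_3 = 1: 52/5

52/5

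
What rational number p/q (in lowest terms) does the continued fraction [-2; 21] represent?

Build up convergents one term at a time:
a_0 = -2: -2/1
a_1 = 21: -41/21

-41/21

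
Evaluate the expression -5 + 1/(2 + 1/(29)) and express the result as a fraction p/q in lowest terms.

Start with 29.
2 + 1/(29/1) = 2 + 1/29 = 59/29
-5 + 1/(59/29) = -5 + 29/59 = -266/59

-266/59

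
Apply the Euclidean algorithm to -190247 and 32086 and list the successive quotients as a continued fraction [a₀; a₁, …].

Apply division with remainder until the remainder is 0:
-190247 = -6·32086 + 2269, so a_0 = -6
32086 = 14·2269 + 320, so a_1 = 14
2269 = 7·320 + 29, so a_2 = 7
320 = 11·29 + 1, so a_3 = 11
29 = 29·1 + 0, so a_4 = 29

[-6; 14, 7, 11, 29]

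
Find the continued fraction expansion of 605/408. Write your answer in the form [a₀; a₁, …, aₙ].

[1; 2, 14, 14]

Repeatedly divide and take the remainder:
605 = 1·408 + 197, so a_0 = 1
408 = 2·197 + 14, so a_1 = 2
197 = 14·14 + 1, so a_2 = 14
14 = 14·1 + 0, so a_3 = 14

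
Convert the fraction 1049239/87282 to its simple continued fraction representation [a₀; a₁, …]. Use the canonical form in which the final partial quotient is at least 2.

Apply division with remainder until the remainder is 0:
1049239 ÷ 87282 → quotient 12, remainder 1855
87282 ÷ 1855 → quotient 47, remainder 97
1855 ÷ 97 → quotient 19, remainder 12
97 ÷ 12 → quotient 8, remainder 1
12 ÷ 1 → quotient 12, remainder 0

[12; 47, 19, 8, 12]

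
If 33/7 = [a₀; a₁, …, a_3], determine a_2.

2

⌊33/7⌋ = 4, remainder 5
⌊7/5⌋ = 1, remainder 2
⌊5/2⌋ = 2, remainder 1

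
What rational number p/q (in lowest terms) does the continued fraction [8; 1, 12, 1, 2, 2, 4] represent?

a_0 = 8: 8/1
a_1 = 1: 9/1
a_2 = 12: 116/13
a_3 = 1: 125/14
a_4 = 2: 366/41
a_5 = 2: 857/96
a_6 = 4: 3794/425

3794/425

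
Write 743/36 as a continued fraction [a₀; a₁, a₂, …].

[20; 1, 1, 1, 3, 3]

⌊743/36⌋ = 20, remainder 23
⌊36/23⌋ = 1, remainder 13
⌊23/13⌋ = 1, remainder 10
⌊13/10⌋ = 1, remainder 3
⌊10/3⌋ = 3, remainder 1
⌊3/1⌋ = 3, remainder 0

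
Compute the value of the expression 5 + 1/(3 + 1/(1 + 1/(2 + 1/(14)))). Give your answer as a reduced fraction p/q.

a_0 = 5: 5/1
a_1 = 3: 16/3
a_2 = 1: 21/4
a_3 = 2: 58/11
a_4 = 14: 833/158

833/158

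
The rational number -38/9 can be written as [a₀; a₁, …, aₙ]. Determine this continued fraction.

⌊-38/9⌋ = -5, remainder 7
⌊9/7⌋ = 1, remainder 2
⌊7/2⌋ = 3, remainder 1
⌊2/1⌋ = 2, remainder 0

[-5; 1, 3, 2]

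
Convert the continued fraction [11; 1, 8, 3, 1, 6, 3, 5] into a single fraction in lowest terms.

a_0 = 11: 11/1
a_1 = 1: 12/1
a_2 = 8: 107/9
a_3 = 3: 333/28
a_4 = 1: 440/37
a_5 = 6: 2973/250
a_6 = 3: 9359/787
a_7 = 5: 49768/4185

49768/4185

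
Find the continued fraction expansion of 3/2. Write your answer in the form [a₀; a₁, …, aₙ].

[1; 2]

3 = 1·2 + 1, so a_0 = 1
2 = 2·1 + 0, so a_1 = 2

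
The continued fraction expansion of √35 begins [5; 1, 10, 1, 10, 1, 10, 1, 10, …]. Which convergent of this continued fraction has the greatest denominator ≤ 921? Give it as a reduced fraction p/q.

List convergents until the denominator exceeds the bound:
a_0 = 5: 5/1  (≤ bound)
a_1 = 1: 6/1  (≤ bound)
a_2 = 10: 65/11  (≤ bound)
a_3 = 1: 71/12  (≤ bound)
a_4 = 10: 775/131  (≤ bound)
a_5 = 1: 846/143  (≤ bound)
a_6 = 10: 9235/1561  (> 921, stop)

846/143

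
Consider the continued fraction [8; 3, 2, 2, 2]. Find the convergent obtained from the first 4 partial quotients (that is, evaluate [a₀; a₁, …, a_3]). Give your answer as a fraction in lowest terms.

Start with 2.
2 + 1/(2/1) = 2 + 1/2 = 5/2
3 + 1/(5/2) = 3 + 2/5 = 17/5
8 + 1/(17/5) = 8 + 5/17 = 141/17

141/17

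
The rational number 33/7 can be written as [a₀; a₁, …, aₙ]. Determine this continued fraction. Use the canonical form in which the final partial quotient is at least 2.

[4; 1, 2, 2]

33 = 4·7 + 5, so a_0 = 4
7 = 1·5 + 2, so a_1 = 1
5 = 2·2 + 1, so a_2 = 2
2 = 2·1 + 0, so a_3 = 2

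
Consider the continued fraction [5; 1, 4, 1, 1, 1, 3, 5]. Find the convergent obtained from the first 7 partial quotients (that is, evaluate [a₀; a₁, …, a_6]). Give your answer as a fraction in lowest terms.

Work from the innermost term outward:
Start with 3.
1 + 1/(3/1) = 1 + 1/3 = 4/3
1 + 1/(4/3) = 1 + 3/4 = 7/4
1 + 1/(7/4) = 1 + 4/7 = 11/7
4 + 1/(11/7) = 4 + 7/11 = 51/11
1 + 1/(51/11) = 1 + 11/51 = 62/51
5 + 1/(62/51) = 5 + 51/62 = 361/62

361/62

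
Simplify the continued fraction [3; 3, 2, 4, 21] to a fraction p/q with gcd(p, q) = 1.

a_0 = 3: 3/1
a_1 = 3: 10/3
a_2 = 2: 23/7
a_3 = 4: 102/31
a_4 = 21: 2165/658

2165/658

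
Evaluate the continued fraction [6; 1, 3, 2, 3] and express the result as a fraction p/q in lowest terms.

210/31

Collapse the nested fraction from the inside out:
Start with 3.
2 + 1/(3/1) = 2 + 1/3 = 7/3
3 + 1/(7/3) = 3 + 3/7 = 24/7
1 + 1/(24/7) = 1 + 7/24 = 31/24
6 + 1/(31/24) = 6 + 24/31 = 210/31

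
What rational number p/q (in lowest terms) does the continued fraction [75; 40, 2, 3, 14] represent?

303325/4043

a_0 = 75: 75/1
a_1 = 40: 3001/40
a_2 = 2: 6077/81
a_3 = 3: 21232/283
a_4 = 14: 303325/4043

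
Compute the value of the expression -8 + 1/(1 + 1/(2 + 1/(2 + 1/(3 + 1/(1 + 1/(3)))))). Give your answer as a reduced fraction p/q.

Collapse the nested fraction from the inside out:
Start with 3.
1 + 1/(3/1) = 1 + 1/3 = 4/3
3 + 1/(4/3) = 3 + 3/4 = 15/4
2 + 1/(15/4) = 2 + 4/15 = 34/15
2 + 1/(34/15) = 2 + 15/34 = 83/34
1 + 1/(83/34) = 1 + 34/83 = 117/83
-8 + 1/(117/83) = -8 + 83/117 = -853/117

-853/117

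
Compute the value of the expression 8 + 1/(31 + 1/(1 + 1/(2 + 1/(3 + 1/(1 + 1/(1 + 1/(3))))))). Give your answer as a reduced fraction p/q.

a_0 = 8: 8/1
a_1 = 31: 249/31
a_2 = 1: 257/32
a_3 = 2: 763/95
a_4 = 3: 2546/317
a_5 = 1: 3309/412
a_6 = 1: 5855/729
a_7 = 3: 20874/2599

20874/2599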